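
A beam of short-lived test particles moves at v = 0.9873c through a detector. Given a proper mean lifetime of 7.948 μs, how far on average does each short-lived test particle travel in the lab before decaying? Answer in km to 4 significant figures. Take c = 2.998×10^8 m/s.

d ≈ 14.81 km

γ = 1/√(1 − 0.9873²) = 6.29458
Dilated lifetime: Δt = γτ₀ = 6.29458 × 7.948 μs = 50.0293 μs
d = vΔt = 0.9873c × 50.0293 μs = 2.95993×10^8 m/s × 5.00293×10^-5 s = 14.81 km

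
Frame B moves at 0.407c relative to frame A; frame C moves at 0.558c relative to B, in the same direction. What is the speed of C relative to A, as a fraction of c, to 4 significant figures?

Compose boost 2: (0.558 + 0.407)/(1 + 0.558×0.407) = 0.9650/1.22711 = 0.7864

u ≈ 0.7864c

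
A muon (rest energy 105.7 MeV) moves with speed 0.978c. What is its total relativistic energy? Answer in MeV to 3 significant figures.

E ≈ 507 MeV

γ = 1/√(1 − 0.978²) = 4.7938
E = γm₀c² = 4.7938 × 105.7 MeV = 507 MeV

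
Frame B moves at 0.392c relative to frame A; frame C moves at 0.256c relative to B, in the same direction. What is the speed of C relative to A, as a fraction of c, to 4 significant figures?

u ≈ 0.5889c

Compose boost 2: (0.256 + 0.392)/(1 + 0.256×0.392) = 0.6480/1.10035 = 0.5889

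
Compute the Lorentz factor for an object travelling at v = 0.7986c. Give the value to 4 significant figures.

γ ≈ 1.662

γ = 1/√(1 − β²) = 1/√(1 − 0.7986²) = 1/√(0.362238) = 1.662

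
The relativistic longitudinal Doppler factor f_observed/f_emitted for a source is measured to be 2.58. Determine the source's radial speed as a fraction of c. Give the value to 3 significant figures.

f_obs/f_src = √((1+β)/(1−β)) = 2.58  ⇒  (1+β)/(1−β) = 6.6564
β = |1 − D²|/(1 + D²) = |1 − 6.6564|/(1 + 6.6564) = 0.739

β ≈ 0.739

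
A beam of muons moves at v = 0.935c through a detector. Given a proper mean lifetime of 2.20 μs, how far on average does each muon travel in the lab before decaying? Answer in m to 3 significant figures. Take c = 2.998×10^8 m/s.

γ = 1/√(1 − 0.935²) = 2.8197
Dilated lifetime: Δt = γτ₀ = 2.8197 × 2.20 μs = 6.2033 μs
d = vΔt = 0.935c × 6.2033 μs = 2.8031×10^8 m/s × 6.2033×10^-6 s = 1740 m

d ≈ 1740 m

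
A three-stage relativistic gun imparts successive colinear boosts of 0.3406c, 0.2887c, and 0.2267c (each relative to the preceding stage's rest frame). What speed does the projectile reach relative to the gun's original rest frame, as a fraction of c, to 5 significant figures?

Compose boost 2: (0.2887 + 0.3406)/(1 + 0.2887×0.3406) = 0.62930/1.098331 = 0.5729601
Compose boost 3: (0.2267 + 0.5729601)/(1 + 0.2267×0.5729601) = 0.7996601/1.129890 = 0.70773

u ≈ 0.70773c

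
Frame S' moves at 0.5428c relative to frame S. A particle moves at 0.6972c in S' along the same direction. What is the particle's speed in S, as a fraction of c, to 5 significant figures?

u ≈ 0.89957c

Relativistic velocity addition: u = (u' + v)/(1 + u'v/c²)
= (0.6972 + 0.5428)/(1 + 0.6972×0.5428) = 1.2400/1.378440 = 0.89957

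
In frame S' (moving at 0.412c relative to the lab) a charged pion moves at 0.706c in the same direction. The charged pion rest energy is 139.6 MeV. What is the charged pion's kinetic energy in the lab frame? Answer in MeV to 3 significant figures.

K ≈ 140 MeV

u_lab = (0.706 + 0.412)/(1 + 0.706×0.412) = 0.866081
γ = 1/√(1 − 0.866081²) = 2.0004
K = (γ − 1)m₀c² = (2.0004 − 1) × 139.6 = 1.0004 × 139.6 = 140 MeV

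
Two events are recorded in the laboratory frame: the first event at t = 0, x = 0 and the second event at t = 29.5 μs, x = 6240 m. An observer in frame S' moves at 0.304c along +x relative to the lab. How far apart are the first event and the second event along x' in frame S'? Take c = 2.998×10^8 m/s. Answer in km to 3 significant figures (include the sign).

γ = 1/√(1 − 0.304²) = 1.0497
Δx' = γ(Δx − vΔt) = 1.0497 × (6240 m − 0.304×(2.998×10^8 m/s)×29.5×10^-6 s)
= 1.0497 × (3551.4 m) = 3.73 km

Δx' ≈ 3.73 km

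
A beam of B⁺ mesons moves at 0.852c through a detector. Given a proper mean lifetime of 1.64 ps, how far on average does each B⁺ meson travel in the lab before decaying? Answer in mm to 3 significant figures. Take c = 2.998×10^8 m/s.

γ = 1/√(1 − 0.852²) = 1.9101
Dilated lifetime: Δt = γτ₀ = 1.9101 × 1.64 ps = 3.1325 ps
d = vΔt = 0.852c × 3.1325 ps = 2.5543×10^8 m/s × 3.1325×10^-12 s = 0.800 mm

d ≈ 0.800 mm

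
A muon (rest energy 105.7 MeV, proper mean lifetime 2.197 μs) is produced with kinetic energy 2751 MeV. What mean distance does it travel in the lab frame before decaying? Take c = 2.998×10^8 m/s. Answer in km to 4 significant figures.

γ = 1 + K/(m₀c²) = 1 + 2751/105.7 = 27.0265
β = √(1 − 1/γ²) = 0.999315
Dilated lifetime: γτ₀ = 27.0265 × 2.197 μs = 59.3772 μs
d = βc·γτ₀ = 0.999315 × (2.998×10^8 m/s) × 5.93772×10^-5 s = 17.79 km

d ≈ 17.79 km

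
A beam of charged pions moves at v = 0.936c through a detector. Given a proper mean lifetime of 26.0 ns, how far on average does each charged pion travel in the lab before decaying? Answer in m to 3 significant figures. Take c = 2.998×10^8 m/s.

d ≈ 20.7 m

γ = 1/√(1 − 0.936²) = 2.8409
Dilated lifetime: Δt = γτ₀ = 2.8409 × 26.0 ns = 73.864 ns
d = vΔt = 0.936c × 73.864 ns = 2.8061×10^8 m/s × 7.3864×10^-8 s = 20.7 m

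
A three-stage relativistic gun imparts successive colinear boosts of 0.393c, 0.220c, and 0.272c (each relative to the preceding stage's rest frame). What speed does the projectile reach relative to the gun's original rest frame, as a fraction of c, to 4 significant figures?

u ≈ 0.7250c

Compose boost 2: (0.220 + 0.393)/(1 + 0.220×0.393) = 0.6130/1.08646 = 0.564218
Compose boost 3: (0.272 + 0.564218)/(1 + 0.272×0.564218) = 0.836218/1.15347 = 0.7250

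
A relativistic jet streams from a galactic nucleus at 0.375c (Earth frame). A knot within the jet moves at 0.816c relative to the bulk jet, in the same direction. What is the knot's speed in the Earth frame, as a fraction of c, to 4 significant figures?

u ≈ 0.9119c

Relativistic velocity addition: u = (u' + v)/(1 + u'v/c²)
= (0.816 + 0.375)/(1 + 0.816×0.375) = 1.191/1.30600 = 0.9119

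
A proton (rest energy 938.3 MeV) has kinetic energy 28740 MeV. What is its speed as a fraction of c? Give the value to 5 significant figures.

β ≈ 0.99950

γ = 1 + K/(m₀c²) = 1 + 28740/938.3 = 31.62986
β = √(1 − 1/γ²) = 0.99950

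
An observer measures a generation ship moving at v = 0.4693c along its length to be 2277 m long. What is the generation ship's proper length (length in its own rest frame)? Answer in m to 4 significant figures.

L₀ ≈ 2579 m

γ = 1/√(1 − 0.4693²) = 1.13245
L₀ = γL = 1.13245 × 2277 = 2579 m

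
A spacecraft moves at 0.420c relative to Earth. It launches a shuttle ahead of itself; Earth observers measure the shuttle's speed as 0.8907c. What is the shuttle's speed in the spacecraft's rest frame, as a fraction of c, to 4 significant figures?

Inverse velocity addition: u' = (u − v)/(1 − uv/c²)
= (0.8907 − 0.420)/(1 − 0.8907×0.420) = 0.4707/0.625906 = 0.7520

u' ≈ 0.7520c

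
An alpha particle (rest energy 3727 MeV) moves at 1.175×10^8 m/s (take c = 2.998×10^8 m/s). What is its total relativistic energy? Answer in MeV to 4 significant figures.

β = v/c = 1.175×10^8 / 2.998×10^8 = 0.391928
γ = 1/√(1 − 0.391928²) = 1.08696
E = γm₀c² = 1.08696 × 3727 MeV = 4051 MeV

E ≈ 4051 MeV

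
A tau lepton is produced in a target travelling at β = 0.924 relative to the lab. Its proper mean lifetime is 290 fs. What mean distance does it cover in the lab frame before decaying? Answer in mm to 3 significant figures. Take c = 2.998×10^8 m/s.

γ = 1/√(1 − 0.924²) = 2.6151
Dilated lifetime: Δt = γτ₀ = 2.6151 × 290 fs = 758.38 fs
d = vΔt = 0.924c × 758.38 fs = 2.7702×10^8 m/s × 7.5838×10^-13 s = 0.210 mm

d ≈ 0.210 mm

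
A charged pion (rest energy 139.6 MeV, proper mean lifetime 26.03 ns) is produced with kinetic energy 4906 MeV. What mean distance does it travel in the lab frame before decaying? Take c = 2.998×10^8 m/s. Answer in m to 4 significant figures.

d ≈ 281.9 m

γ = 1 + K/(m₀c²) = 1 + 4906/139.6 = 36.1433
β = √(1 − 1/γ²) = 0.999617
Dilated lifetime: γτ₀ = 36.1433 × 26.03 ns = 940.809 ns
d = βc·γτ₀ = 0.999617 × (2.998×10^8 m/s) × 9.40809×10^-7 s = 281.9 m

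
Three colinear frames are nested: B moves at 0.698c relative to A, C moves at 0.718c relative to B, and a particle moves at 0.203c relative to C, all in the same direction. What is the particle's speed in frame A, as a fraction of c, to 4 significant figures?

Compose boost 2: (0.718 + 0.698)/(1 + 0.718×0.698) = 1.416/1.50116 = 0.943268
Compose boost 3: (0.203 + 0.943268)/(1 + 0.203×0.943268) = 1.14627/1.19148 = 0.9621

u ≈ 0.9621c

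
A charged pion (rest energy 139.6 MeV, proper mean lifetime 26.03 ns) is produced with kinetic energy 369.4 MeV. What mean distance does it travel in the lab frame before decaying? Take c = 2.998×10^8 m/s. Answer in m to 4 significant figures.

d ≈ 27.36 m

γ = 1 + K/(m₀c²) = 1 + 369.4/139.6 = 3.64613
β = √(1 − 1/γ²) = 0.961655
Dilated lifetime: γτ₀ = 3.64613 × 26.03 ns = 94.9088 ns
d = βc·γτ₀ = 0.961655 × (2.998×10^8 m/s) × 9.49088×10^-8 s = 27.36 m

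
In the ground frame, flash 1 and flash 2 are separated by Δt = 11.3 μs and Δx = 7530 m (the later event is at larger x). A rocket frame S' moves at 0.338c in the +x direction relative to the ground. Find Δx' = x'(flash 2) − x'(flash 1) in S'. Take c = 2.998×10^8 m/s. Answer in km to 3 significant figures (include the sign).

Δx' ≈ 6.78 km

γ = 1/√(1 − 0.338²) = 1.0625
Δx' = γ(Δx − vΔt) = 1.0625 × (7530 m − 0.338×(2.998×10^8 m/s)×11.3×10^-6 s)
= 1.0625 × (6384.9 m) = 6.78 km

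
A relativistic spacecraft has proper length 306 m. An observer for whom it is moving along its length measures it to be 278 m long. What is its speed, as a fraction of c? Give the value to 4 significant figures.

γ = L₀/L = 306/278 = 1.10072
β = √(1 − 1/γ²) = 0.4179

β ≈ 0.4179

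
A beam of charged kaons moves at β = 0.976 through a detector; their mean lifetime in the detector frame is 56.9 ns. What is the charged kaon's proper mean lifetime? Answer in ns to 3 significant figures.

τ₀ ≈ 12.4 ns

γ = 1/√(1 − 0.976²) = 4.5920
Proper time: τ₀ = Δt/γ = 56.9/4.5920 = 12.4 ns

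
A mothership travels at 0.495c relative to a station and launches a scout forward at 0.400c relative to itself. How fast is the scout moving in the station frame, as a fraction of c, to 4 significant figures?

u ≈ 0.7471c

Compose boost 2: (0.400 + 0.495)/(1 + 0.400×0.495) = 0.8950/1.19800 = 0.7471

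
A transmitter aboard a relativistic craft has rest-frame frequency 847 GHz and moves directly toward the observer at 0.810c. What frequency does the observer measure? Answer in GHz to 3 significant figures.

f_obs ≈ 2610 GHz

Relativistic Doppler: f_obs = f_src √((1+β)/(1−β))
= 847 × √(1.8100/0.19000) = 847 × 3.0865 = 2610 GHz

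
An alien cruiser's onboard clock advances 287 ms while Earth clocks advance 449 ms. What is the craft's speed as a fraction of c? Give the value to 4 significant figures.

β ≈ 0.7690

γ = Δt/τ₀ = 449/287 = 1.56446
β = √(1 − 1/γ²) = √(1 − 1/1.56446²) = 0.7690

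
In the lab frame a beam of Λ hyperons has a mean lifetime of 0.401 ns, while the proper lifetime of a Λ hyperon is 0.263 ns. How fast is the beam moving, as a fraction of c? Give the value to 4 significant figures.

β ≈ 0.7549

γ = Δt/τ₀ = 0.401/0.263 = 1.52471
β = √(1 − 1/γ²) = √(1 − 1/1.52471²) = 0.7549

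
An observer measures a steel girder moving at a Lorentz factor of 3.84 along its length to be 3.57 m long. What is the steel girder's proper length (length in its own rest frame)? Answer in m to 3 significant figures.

γ = 3.84 (given)
L₀ = γL = 3.84 × 3.57 = 13.7 m

L₀ ≈ 13.7 m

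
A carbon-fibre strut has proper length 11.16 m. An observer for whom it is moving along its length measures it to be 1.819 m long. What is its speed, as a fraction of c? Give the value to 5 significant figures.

β ≈ 0.98663

γ = L₀/L = 11.16/1.819 = 6.135239
β = √(1 − 1/γ²) = 0.98663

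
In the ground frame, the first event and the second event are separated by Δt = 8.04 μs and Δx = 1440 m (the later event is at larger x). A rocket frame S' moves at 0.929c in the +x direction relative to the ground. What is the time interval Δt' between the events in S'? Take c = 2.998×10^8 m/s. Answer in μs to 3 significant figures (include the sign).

Δt' ≈ 9.67 μs

γ = 1/√(1 − 0.929²) = 2.7021
Δt' = γ(Δt − vΔx/c²) = 2.7021 × (8.04 μs − 0.929×1440 m / (2.998×10^8 m/s))
= 2.7021 × (3.5778 μs) = 9.67 μs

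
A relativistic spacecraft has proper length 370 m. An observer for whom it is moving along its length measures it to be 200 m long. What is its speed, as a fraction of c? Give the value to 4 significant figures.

γ = L₀/L = 370/200 = 1.85000
β = √(1 − 1/γ²) = 0.8413

β ≈ 0.8413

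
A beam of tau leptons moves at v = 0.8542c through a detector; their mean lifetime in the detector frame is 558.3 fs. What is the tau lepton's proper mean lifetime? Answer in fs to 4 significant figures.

γ = 1/√(1 − 0.8542²) = 1.92328
Proper time: τ₀ = Δt/γ = 558.3/1.92328 = 290.3 fs

τ₀ ≈ 290.3 fs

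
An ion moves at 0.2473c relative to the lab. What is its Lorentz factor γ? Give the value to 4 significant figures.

γ = 1/√(1 − β²) = 1/√(1 − 0.2473²) = 1/√(0.938843) = 1.032

γ ≈ 1.032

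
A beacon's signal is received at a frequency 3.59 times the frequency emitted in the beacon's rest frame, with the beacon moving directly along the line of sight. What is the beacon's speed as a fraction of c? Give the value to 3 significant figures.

f_obs/f_src = √((1+β)/(1−β)) = 3.59  ⇒  (1+β)/(1−β) = 12.888
β = |1 − D²|/(1 + D²) = |1 − 12.888|/(1 + 12.888) = 0.856

β ≈ 0.856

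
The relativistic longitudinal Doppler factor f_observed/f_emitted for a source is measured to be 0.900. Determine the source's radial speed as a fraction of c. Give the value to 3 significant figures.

f_obs/f_src = √((1−β)/(1+β)) = 0.900  ⇒  (1−β)/(1+β) = 0.81000
β = |1 − D²|/(1 + D²) = |1 − 0.81000|/(1 + 0.81000) = 0.105

β ≈ 0.105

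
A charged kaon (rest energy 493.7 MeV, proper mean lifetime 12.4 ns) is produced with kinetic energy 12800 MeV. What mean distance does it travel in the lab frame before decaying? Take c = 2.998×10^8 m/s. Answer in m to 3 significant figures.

γ = 1 + K/(m₀c²) = 1 + 12800/493.7 = 26.927
β = √(1 − 1/γ²) = 0.99931
Dilated lifetime: γτ₀ = 26.927 × 12.4 ns = 333.89 ns
d = βc·γτ₀ = 0.99931 × (2.998×10^8 m/s) × 3.3389×10^-7 s = 100 m

d ≈ 100 m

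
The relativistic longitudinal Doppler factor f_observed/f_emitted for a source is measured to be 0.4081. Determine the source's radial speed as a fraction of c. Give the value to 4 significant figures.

β ≈ 0.7145

f_obs/f_src = √((1−β)/(1+β)) = 0.4081  ⇒  (1−β)/(1+β) = 0.166546
β = |1 − D²|/(1 + D²) = |1 − 0.166546|/(1 + 0.166546) = 0.7145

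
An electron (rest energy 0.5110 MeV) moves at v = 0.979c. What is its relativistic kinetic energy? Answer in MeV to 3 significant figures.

K ≈ 2.00 MeV

γ = 1/√(1 − 0.979²) = 4.9053
K = (γ − 1)m₀c² = (4.9053 − 1) × 0.5110 MeV = 3.9053 × 0.5110 MeV = 2.00 MeV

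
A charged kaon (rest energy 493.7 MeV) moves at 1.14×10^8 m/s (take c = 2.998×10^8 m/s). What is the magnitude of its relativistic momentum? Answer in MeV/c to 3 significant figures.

β = v/c = 1.14×10^8 / 2.998×10^8 = 0.38025
γ = 1/√(1 − 0.38025²) = 1.0812
p = γβm₀c = 1.0812 × 0.38025 × 493.7 MeV/c = 203 MeV/c

p ≈ 203 MeV/c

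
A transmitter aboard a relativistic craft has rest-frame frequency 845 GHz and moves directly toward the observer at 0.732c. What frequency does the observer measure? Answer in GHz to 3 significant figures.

Relativistic Doppler: f_obs = f_src √((1+β)/(1−β))
= 845 × √(1.7320/0.26800) = 845 × 2.5422 = 2150 GHz

f_obs ≈ 2150 GHz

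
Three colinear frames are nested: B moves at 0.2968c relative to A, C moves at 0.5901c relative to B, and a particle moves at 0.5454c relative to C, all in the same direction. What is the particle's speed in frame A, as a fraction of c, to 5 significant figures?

Compose boost 2: (0.5901 + 0.2968)/(1 + 0.5901×0.2968) = 0.88690/1.175142 = 0.7547175
Compose boost 3: (0.5454 + 0.7547175)/(1 + 0.5454×0.7547175) = 1.300118/1.411623 = 0.92101

u ≈ 0.92101c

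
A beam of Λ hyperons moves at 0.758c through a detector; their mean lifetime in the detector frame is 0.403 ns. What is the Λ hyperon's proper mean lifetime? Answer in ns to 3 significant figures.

γ = 1/√(1 − 0.758²) = 1.5331
Proper time: τ₀ = Δt/γ = 0.403/1.5331 = 0.263 ns

τ₀ ≈ 0.263 ns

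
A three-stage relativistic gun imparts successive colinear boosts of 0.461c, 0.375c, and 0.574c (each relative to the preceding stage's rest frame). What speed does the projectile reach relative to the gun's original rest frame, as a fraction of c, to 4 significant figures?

u ≈ 0.9132c

Compose boost 2: (0.375 + 0.461)/(1 + 0.375×0.461) = 0.8360/1.17287 = 0.712778
Compose boost 3: (0.574 + 0.712778)/(1 + 0.574×0.712778) = 1.28678/1.40913 = 0.9132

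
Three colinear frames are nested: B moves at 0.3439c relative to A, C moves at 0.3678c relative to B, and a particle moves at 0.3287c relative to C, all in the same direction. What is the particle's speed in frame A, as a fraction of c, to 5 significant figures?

Compose boost 2: (0.3678 + 0.3439)/(1 + 0.3678×0.3439) = 0.71170/1.126486 = 0.6317875
Compose boost 3: (0.3287 + 0.6317875)/(1 + 0.3287×0.6317875) = 0.9604875/1.207669 = 0.79532

u ≈ 0.79532c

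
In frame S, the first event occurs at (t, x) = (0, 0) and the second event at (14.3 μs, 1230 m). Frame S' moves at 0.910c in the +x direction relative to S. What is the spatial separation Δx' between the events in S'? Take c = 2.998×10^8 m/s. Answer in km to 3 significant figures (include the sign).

Δx' ≈ -6.44 km

γ = 1/√(1 − 0.910²) = 2.4119
Δx' = γ(Δx − vΔt) = 2.4119 × (1230 m − 0.910×(2.998×10^8 m/s)×14.3×10^-6 s)
= 2.4119 × (-2671.3 m) = -6.44 km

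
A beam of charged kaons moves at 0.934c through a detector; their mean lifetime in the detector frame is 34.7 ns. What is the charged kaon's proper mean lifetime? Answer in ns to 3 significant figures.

γ = 1/√(1 − 0.934²) = 2.7990
Proper time: τ₀ = Δt/γ = 34.7/2.7990 = 12.4 ns

τ₀ ≈ 12.4 ns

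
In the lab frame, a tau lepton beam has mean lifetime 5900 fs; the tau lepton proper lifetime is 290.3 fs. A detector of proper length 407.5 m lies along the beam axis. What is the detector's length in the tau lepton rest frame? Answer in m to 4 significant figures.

Time dilation ⇒ γ = Δt/τ₀ = 5900/290.3 = 20.3238
Length contraction: L = L₀/γ = 407.5/20.3238 = 20.05 m

L ≈ 20.05 m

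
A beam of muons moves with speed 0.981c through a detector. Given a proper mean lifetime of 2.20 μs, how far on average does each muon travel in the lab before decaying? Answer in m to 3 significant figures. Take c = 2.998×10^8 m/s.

d ≈ 3340 m

γ = 1/√(1 − 0.981²) = 5.1544
Dilated lifetime: Δt = γτ₀ = 5.1544 × 2.20 μs = 11.340 μs
d = vΔt = 0.981c × 11.340 μs = 2.9410×10^8 m/s × 1.1340×10^-5 s = 3340 m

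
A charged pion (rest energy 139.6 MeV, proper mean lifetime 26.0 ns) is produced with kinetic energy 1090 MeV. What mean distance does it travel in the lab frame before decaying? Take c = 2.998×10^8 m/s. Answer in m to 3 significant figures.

γ = 1 + K/(m₀c²) = 1 + 1090/139.6 = 8.8080
β = √(1 − 1/γ²) = 0.99353
Dilated lifetime: γτ₀ = 8.8080 × 26.0 ns = 229.01 ns
d = βc·γτ₀ = 0.99353 × (2.998×10^8 m/s) × 2.2901×10^-7 s = 68.2 m

d ≈ 68.2 m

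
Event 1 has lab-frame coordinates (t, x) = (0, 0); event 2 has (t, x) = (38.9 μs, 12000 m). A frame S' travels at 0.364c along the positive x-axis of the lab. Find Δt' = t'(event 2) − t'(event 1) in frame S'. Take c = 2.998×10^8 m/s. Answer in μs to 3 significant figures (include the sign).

γ = 1/√(1 − 0.364²) = 1.0737
Δt' = γ(Δt − vΔx/c²) = 1.0737 × (38.9 μs − 0.364×12000 m / (2.998×10^8 m/s))
= 1.0737 × (24.330 μs) = 26.1 μs

Δt' ≈ 26.1 μs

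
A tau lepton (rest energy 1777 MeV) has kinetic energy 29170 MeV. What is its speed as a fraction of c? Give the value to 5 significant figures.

β ≈ 0.99835

γ = 1 + K/(m₀c²) = 1 + 29170/1777 = 17.41531
β = √(1 − 1/γ²) = 0.99835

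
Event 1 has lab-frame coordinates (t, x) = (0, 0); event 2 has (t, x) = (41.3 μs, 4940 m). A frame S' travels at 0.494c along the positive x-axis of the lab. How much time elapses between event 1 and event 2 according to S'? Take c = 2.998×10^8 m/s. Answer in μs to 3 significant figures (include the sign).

Δt' ≈ 38.1 μs

γ = 1/√(1 − 0.494²) = 1.1501
Δt' = γ(Δt − vΔx/c²) = 1.1501 × (41.3 μs − 0.494×4940 m / (2.998×10^8 m/s))
= 1.1501 × (33.160 μs) = 38.1 μs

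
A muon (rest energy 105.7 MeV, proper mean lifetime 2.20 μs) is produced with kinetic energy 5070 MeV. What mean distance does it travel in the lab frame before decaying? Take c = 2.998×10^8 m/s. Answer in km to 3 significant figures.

γ = 1 + K/(m₀c²) = 1 + 5070/105.7 = 48.966
β = √(1 − 1/γ²) = 0.99979
Dilated lifetime: γτ₀ = 48.966 × 2.20 μs = 107.73 μs
d = βc·γτ₀ = 0.99979 × (2.998×10^8 m/s) × 0.00010773 s = 32.3 km

d ≈ 32.3 km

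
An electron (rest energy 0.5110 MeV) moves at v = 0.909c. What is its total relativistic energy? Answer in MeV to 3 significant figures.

γ = 1/√(1 − 0.909²) = 2.3993
E = γm₀c² = 2.3993 × 0.5110 MeV = 1.23 MeV

E ≈ 1.23 MeV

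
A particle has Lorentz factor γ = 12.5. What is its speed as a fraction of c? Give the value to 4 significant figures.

β ≈ 0.9968

β = √(1 − 1/γ²) = √(1 − 1/12.5²) = √(0.993600) = 0.9968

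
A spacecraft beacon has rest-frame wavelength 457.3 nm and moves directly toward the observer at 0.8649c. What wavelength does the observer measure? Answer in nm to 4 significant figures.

λ_obs ≈ 123.1 nm

Relativistic Doppler: λ_obs = λ_src √((1−β)/(1+β))
= 457.3 × √(0.135100/1.86490) = 457.3 × 0.269153 = 123.1 nm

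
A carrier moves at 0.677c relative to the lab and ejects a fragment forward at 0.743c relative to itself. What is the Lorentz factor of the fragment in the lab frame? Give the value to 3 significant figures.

u_lab = (0.743 + 0.677)/(1 + 0.743×0.677) = 1.420/1.50301 = 0.944770
γ = 1/√(1 − 0.944770²) = 3.05

γ ≈ 3.05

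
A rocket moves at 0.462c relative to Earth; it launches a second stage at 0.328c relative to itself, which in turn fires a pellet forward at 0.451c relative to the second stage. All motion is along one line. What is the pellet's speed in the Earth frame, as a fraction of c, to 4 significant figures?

u ≈ 0.8684c

Compose boost 2: (0.328 + 0.462)/(1 + 0.328×0.462) = 0.7900/1.15154 = 0.686040
Compose boost 3: (0.451 + 0.686040)/(1 + 0.451×0.686040) = 1.13704/1.30940 = 0.8684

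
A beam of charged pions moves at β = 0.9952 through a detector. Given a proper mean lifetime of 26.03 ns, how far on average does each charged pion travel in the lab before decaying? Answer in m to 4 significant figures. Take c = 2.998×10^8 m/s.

d ≈ 79.36 m

γ = 1/√(1 − 0.9952²) = 10.2185
Dilated lifetime: Δt = γτ₀ = 10.2185 × 26.03 ns = 265.987 ns
d = vΔt = 0.9952c × 265.987 ns = 2.98361×10^8 m/s × 2.65987×10^-7 s = 79.36 m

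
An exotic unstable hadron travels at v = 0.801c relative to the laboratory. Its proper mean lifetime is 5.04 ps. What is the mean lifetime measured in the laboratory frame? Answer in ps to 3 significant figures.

Δt ≈ 8.42 ps

γ = 1/√(1 − 0.801²) = 1.6704
Time dilation: Δt = γτ₀ = 1.6704 × 5.04 ps = 8.42 ps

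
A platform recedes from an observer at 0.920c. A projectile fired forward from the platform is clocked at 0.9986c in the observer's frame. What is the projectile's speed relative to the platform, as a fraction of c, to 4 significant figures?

Inverse velocity addition: u' = (u − v)/(1 − uv/c²)
= (0.9986 − 0.920)/(1 − 0.9986×0.920) = 0.07860/0.0812880 = 0.9669

u' ≈ 0.9669c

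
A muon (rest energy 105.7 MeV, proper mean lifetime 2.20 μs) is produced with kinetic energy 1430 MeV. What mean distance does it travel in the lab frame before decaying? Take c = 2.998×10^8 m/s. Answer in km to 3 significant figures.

d ≈ 9.56 km

γ = 1 + K/(m₀c²) = 1 + 1430/105.7 = 14.529
β = √(1 − 1/γ²) = 0.99763
Dilated lifetime: γτ₀ = 14.529 × 2.20 μs = 31.963 μs
d = βc·γτ₀ = 0.99763 × (2.998×10^8 m/s) × 3.1963×10^-5 s = 9.56 km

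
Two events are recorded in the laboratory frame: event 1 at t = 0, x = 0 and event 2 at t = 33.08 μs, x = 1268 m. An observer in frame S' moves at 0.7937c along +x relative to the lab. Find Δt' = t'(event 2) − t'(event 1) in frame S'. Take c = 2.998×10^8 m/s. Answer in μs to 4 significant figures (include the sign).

Δt' ≈ 48.86 μs

γ = 1/√(1 − 0.7937²) = 1.64390
Δt' = γ(Δt − vΔx/c²) = 1.64390 × (33.08 μs − 0.7937×1268 m / (2.998×10^8 m/s))
= 1.64390 × (29.7231 μs) = 48.86 μs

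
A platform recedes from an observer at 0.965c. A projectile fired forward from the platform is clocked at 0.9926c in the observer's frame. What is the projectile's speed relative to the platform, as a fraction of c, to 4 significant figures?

Inverse velocity addition: u' = (u − v)/(1 − uv/c²)
= (0.9926 − 0.965)/(1 − 0.9926×0.965) = 0.02760/0.0421410 = 0.6549

u' ≈ 0.6549c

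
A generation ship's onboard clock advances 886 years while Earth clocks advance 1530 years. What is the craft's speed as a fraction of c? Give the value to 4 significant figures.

β ≈ 0.8153

γ = Δt/τ₀ = 1530/886 = 1.72686
β = √(1 − 1/γ²) = √(1 − 1/1.72686²) = 0.8153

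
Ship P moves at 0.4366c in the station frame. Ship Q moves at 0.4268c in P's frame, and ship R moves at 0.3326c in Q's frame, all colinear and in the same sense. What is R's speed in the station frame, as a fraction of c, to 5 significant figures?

u ≈ 0.85373c

Compose boost 2: (0.4268 + 0.4366)/(1 + 0.4268×0.4366) = 0.86340/1.186341 = 0.7277841
Compose boost 3: (0.3326 + 0.7277841)/(1 + 0.3326×0.7277841) = 1.060384/1.242061 = 0.85373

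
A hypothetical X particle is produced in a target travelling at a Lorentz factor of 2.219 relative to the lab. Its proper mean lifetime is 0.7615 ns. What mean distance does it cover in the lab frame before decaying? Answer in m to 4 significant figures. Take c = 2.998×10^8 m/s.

d ≈ 0.4522 m

β = √(1 − 1/γ²) = √(1 − 1/2.219²) = 0.892699
Dilated lifetime: Δt = γτ₀ = 2.219 × 0.7615 ns = 1.68977 ns
d = vΔt = 0.892699c × 1.68977 ns = 2.67631×10^8 m/s × 1.68977×10^-9 s = 0.4522 m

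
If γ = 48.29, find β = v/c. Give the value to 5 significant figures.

β ≈ 0.99979

β = √(1 − 1/γ²) = √(1 − 1/48.29²) = √(0.9995712) = 0.99979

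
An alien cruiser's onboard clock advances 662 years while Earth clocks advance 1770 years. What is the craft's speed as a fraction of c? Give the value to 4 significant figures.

β ≈ 0.9274

γ = Δt/τ₀ = 1770/662 = 2.67372
β = √(1 − 1/γ²) = √(1 − 1/2.67372²) = 0.9274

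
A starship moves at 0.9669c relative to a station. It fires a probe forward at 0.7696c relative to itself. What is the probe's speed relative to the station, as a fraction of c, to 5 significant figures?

u ≈ 0.99563c

Relativistic velocity addition: u = (u' + v)/(1 + u'v/c²)
= (0.7696 + 0.9669)/(1 + 0.7696×0.9669) = 1.7365/1.744126 = 0.99563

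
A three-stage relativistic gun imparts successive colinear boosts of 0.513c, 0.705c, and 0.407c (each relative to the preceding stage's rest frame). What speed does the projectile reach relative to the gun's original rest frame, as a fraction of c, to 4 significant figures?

u ≈ 0.9541c

Compose boost 2: (0.705 + 0.513)/(1 + 0.705×0.513) = 1.218/1.36166 = 0.894493
Compose boost 3: (0.407 + 0.894493)/(1 + 0.407×0.894493) = 1.30149/1.36406 = 0.9541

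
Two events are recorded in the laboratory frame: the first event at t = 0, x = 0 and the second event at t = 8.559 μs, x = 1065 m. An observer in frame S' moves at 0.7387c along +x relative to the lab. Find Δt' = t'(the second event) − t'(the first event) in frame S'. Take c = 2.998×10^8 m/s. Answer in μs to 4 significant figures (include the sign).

γ = 1/√(1 − 0.7387²) = 1.48360
Δt' = γ(Δt − vΔx/c²) = 1.48360 × (8.559 μs − 0.7387×1065 m / (2.998×10^8 m/s))
= 1.48360 × (5.93487 μs) = 8.805 μs

Δt' ≈ 8.805 μs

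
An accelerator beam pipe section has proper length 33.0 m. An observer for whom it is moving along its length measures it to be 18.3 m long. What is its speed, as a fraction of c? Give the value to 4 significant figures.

γ = L₀/L = 33.0/18.3 = 1.80328
β = √(1 − 1/γ²) = 0.8322

β ≈ 0.8322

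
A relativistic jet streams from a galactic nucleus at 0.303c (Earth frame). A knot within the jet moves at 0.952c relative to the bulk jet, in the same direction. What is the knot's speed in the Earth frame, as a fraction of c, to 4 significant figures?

Relativistic velocity addition: u = (u' + v)/(1 + u'v/c²)
= (0.952 + 0.303)/(1 + 0.952×0.303) = 1.255/1.28846 = 0.9740

u ≈ 0.9740c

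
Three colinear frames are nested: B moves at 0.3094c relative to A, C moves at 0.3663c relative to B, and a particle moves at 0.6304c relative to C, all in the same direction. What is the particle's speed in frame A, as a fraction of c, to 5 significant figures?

u ≈ 0.89492c

Compose boost 2: (0.3663 + 0.3094)/(1 + 0.3663×0.3094) = 0.67570/1.113333 = 0.6069162
Compose boost 3: (0.6304 + 0.6069162)/(1 + 0.6304×0.6069162) = 1.237316/1.382600 = 0.89492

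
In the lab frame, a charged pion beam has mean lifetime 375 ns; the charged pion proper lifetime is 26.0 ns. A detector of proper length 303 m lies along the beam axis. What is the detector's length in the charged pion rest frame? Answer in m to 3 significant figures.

Time dilation ⇒ γ = Δt/τ₀ = 375/26.0 = 14.423
Length contraction: L = L₀/γ = 303/14.423 = 21.0 m

L ≈ 21.0 m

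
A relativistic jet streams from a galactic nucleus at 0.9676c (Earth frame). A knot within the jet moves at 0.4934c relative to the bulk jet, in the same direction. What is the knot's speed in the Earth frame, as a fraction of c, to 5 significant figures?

u ≈ 0.98889c

Relativistic velocity addition: u = (u' + v)/(1 + u'v/c²)
= (0.4934 + 0.9676)/(1 + 0.4934×0.9676) = 1.4610/1.477414 = 0.98889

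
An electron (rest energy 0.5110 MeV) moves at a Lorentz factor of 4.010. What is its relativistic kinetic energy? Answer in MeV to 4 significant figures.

K ≈ 1.538 MeV

γ = 4.010 (given)
K = (γ − 1)m₀c² = (4.010 − 1) × 0.5110 MeV = 3.01000 × 0.5110 MeV = 1.538 MeV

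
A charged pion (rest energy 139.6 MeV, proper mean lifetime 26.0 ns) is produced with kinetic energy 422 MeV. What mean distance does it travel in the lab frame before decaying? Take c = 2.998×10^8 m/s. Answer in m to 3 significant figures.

γ = 1 + K/(m₀c²) = 1 + 422/139.6 = 4.0229
β = √(1 − 1/γ²) = 0.96861
Dilated lifetime: γτ₀ = 4.0229 × 26.0 ns = 104.60 ns
d = βc·γτ₀ = 0.96861 × (2.998×10^8 m/s) × 1.0460×10^-7 s = 30.4 m

d ≈ 30.4 m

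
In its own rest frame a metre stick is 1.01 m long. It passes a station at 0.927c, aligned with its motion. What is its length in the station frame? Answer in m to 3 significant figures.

γ = 1/√(1 − 0.927²) = 2.6662
Length contraction: L = L₀/γ = 1.01/2.6662 = 0.379 m

L ≈ 0.379 m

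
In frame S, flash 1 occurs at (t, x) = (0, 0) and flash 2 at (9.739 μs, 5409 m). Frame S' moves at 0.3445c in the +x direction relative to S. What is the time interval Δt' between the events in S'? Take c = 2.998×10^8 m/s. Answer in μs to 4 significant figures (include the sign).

γ = 1/√(1 − 0.3445²) = 1.06521
Δt' = γ(Δt − vΔx/c²) = 1.06521 × (9.739 μs − 0.3445×5409 m / (2.998×10^8 m/s))
= 1.06521 × (3.52352 μs) = 3.753 μs

Δt' ≈ 3.753 μs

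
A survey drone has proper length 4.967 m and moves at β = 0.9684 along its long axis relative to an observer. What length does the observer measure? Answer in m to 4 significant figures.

L ≈ 1.239 m

γ = 1/√(1 − 0.9684²) = 4.00959
Length contraction: L = L₀/γ = 4.967/4.00959 = 1.239 m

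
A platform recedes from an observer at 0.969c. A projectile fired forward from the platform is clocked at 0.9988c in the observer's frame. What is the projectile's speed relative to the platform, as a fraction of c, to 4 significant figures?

Inverse velocity addition: u' = (u − v)/(1 − uv/c²)
= (0.9988 − 0.969)/(1 − 0.9988×0.969) = 0.02980/0.0321628 = 0.9265

u' ≈ 0.9265c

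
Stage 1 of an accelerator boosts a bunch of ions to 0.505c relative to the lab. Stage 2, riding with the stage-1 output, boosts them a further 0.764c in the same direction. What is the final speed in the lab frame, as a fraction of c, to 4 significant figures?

Compose boost 2: (0.764 + 0.505)/(1 + 0.764×0.505) = 1.269/1.38582 = 0.9157

u ≈ 0.9157c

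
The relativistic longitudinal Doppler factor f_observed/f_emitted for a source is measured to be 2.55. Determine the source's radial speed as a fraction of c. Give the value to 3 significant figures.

β ≈ 0.733

f_obs/f_src = √((1+β)/(1−β)) = 2.55  ⇒  (1+β)/(1−β) = 6.5025
β = |1 − D²|/(1 + D²) = |1 − 6.5025|/(1 + 6.5025) = 0.733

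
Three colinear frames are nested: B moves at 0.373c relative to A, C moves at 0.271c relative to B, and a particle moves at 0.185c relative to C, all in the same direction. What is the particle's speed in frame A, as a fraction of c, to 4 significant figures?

u ≈ 0.6947c

Compose boost 2: (0.271 + 0.373)/(1 + 0.271×0.373) = 0.6440/1.10108 = 0.584879
Compose boost 3: (0.185 + 0.584879)/(1 + 0.185×0.584879) = 0.769879/1.10820 = 0.6947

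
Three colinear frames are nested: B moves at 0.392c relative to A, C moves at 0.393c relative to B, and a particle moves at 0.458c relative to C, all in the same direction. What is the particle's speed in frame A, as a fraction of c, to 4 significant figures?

u ≈ 0.8678c

Compose boost 2: (0.393 + 0.392)/(1 + 0.393×0.392) = 0.7850/1.15406 = 0.680210
Compose boost 3: (0.458 + 0.680210)/(1 + 0.458×0.680210) = 1.13821/1.31154 = 0.8678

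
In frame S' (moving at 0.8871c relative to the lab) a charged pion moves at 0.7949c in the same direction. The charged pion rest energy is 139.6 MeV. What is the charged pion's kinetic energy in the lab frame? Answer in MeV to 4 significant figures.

K ≈ 710.4 MeV

u_lab = (0.7949 + 0.8871)/(1 + 0.7949×0.8871) = 0.9864201
γ = 1/√(1 − 0.9864201²) = 6.08859
K = (γ − 1)m₀c² = (6.08859 − 1) × 139.6 = 5.08859 × 139.6 = 710.4 MeV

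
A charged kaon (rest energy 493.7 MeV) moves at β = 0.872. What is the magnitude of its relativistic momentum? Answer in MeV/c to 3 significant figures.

p ≈ 879 MeV/c

γ = 1/√(1 − 0.872²) = 2.0429
p = γβm₀c = 2.0429 × 0.872 × 493.7 MeV/c = 879 MeV/c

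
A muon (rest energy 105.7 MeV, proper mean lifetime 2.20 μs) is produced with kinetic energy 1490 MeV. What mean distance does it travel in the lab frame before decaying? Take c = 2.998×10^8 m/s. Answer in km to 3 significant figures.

d ≈ 9.94 km

γ = 1 + K/(m₀c²) = 1 + 1490/105.7 = 15.096
β = √(1 − 1/γ²) = 0.99780
Dilated lifetime: γτ₀ = 15.096 × 2.20 μs = 33.212 μs
d = βc·γτ₀ = 0.99780 × (2.998×10^8 m/s) × 3.3212×10^-5 s = 9.94 km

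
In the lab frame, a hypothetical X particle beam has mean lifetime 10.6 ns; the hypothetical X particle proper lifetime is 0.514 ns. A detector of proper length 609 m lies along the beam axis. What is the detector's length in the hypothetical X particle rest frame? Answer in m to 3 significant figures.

Time dilation ⇒ γ = Δt/τ₀ = 10.6/0.514 = 20.623
Length contraction: L = L₀/γ = 609/20.623 = 29.5 m

L ≈ 29.5 m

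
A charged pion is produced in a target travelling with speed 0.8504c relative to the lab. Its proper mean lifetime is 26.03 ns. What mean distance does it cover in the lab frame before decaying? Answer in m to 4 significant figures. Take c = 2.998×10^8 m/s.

γ = 1/√(1 − 0.8504²) = 1.90065
Dilated lifetime: Δt = γτ₀ = 1.90065 × 26.03 ns = 49.4738 ns
d = vΔt = 0.8504c × 49.4738 ns = 2.54950×10^8 m/s × 4.94738×10^-8 s = 12.61 m

d ≈ 12.61 m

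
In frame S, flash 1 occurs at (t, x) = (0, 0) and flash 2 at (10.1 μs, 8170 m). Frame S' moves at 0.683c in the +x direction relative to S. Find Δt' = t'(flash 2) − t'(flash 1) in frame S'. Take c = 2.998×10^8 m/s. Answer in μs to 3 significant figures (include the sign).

Δt' ≈ -11.7 μs

γ = 1/√(1 − 0.683²) = 1.3691
Δt' = γ(Δt − vΔx/c²) = 1.3691 × (10.1 μs − 0.683×8170 m / (2.998×10^8 m/s))
= 1.3691 × (-8.5128 μs) = -11.7 μs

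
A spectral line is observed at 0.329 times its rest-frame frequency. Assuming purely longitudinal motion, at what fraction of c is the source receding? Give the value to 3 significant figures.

β ≈ 0.805

f_obs/f_src = √((1−β)/(1+β)) = 0.329  ⇒  (1−β)/(1+β) = 0.10824
β = |1 − D²|/(1 + D²) = |1 − 0.10824|/(1 + 0.10824) = 0.805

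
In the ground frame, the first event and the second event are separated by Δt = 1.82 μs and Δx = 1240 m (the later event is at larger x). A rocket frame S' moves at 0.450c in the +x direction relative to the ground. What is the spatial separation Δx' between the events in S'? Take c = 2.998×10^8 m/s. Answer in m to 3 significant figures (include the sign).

Δx' ≈ 1110 m

γ = 1/√(1 − 0.450²) = 1.1198
Δx' = γ(Δx − vΔt) = 1.1198 × (1240 m − 0.450×(2.998×10^8 m/s)×1.82×10^-6 s)
= 1.1198 × (994.46 m) = 1110 m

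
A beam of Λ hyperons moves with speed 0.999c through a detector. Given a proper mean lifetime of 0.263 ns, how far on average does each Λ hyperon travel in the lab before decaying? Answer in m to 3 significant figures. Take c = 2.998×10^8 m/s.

γ = 1/√(1 − 0.999²) = 22.366
Dilated lifetime: Δt = γτ₀ = 22.366 × 0.263 ns = 5.8823 ns
d = vΔt = 0.999c × 5.8823 ns = 2.9950×10^8 m/s × 5.8823×10^-9 s = 1.76 m

d ≈ 1.76 m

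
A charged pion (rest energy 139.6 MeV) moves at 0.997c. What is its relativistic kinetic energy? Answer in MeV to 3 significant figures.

K ≈ 1660 MeV

γ = 1/√(1 − 0.997²) = 12.920
K = (γ − 1)m₀c² = (12.920 − 1) × 139.6 MeV = 11.920 × 139.6 MeV = 1660 MeV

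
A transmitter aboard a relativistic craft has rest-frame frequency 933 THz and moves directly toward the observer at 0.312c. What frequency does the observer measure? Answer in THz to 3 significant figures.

Relativistic Doppler: f_obs = f_src √((1+β)/(1−β))
= 933 × √(1.3120/0.68800) = 933 × 1.3809 = 1290 THz

f_obs ≈ 1290 THz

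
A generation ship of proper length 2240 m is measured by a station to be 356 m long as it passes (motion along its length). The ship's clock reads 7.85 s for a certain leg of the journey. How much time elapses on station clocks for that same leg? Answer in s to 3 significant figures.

Δt ≈ 49.4 s

Length contraction ⇒ γ = L₀/L = 2240/356 = 6.2921
Time dilation: Δt = γτ₀ = 6.2921 × 7.85 s = 49.4 s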